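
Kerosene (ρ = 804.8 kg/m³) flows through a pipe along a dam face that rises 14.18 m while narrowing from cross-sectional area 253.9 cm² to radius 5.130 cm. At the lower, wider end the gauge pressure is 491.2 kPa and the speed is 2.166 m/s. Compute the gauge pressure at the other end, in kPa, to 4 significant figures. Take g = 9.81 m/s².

363.3 kPa

Mass conservation (A₁v₁ = A₂v₂) gives v₂ = 2.166 × 253.9/82.68 = 6.652 m/s.
Bernoulli: P₁ + ½ρv₁² + ρg h₁ = P₂ + ½ρv₂² + ρg h₂, so P₂ = P₁ + ½ρ(v₁² − v₂²) − ρg(h₂ − h₁).
P₂ = 491200 + ½·804.8·(2.166² − 6.652²) − 804.8·9.81·(+14.18) = 491200 + (-15920) − (112000) = 363300 Pa.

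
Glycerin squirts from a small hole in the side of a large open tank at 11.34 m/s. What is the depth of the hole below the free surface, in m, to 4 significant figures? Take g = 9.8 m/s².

h ≈ 6.561 m

Inverting v = √(2gh) gives h = v² / 2g.
h = 11.34²/(2·9.8) = 128.6/19.60 = 6.561 m.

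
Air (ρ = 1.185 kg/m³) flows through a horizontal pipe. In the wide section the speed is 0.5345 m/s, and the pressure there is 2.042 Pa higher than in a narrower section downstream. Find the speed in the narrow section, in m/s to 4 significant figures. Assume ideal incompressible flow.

Horizontal Bernoulli: P₁ + ½ρv₁² = P₂ + ½ρv₂², so v₂² = v₁² + 2(P₁ − P₂)/ρ.
v₂ = √(0.5345² + 2·2.042/1.185) = √(0.2857 + 3.446) = 1.932 m/s.

1.932 m/s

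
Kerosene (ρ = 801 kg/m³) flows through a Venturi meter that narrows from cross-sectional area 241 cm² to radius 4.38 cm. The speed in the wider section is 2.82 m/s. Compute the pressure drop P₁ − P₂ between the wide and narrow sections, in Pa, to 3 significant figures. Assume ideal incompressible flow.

By continuity, v₂ = v₁·A₁/A₂ = 2.82·(241/60.3) = 11.3 m/s.
With no height change, Bernoulli's equation is P₁ + ½ρv₁² = P₂ + ½ρv₂².
P₁ − P₂ = ½·801·(11.3² − 2.82²) = ½·801·119 = 47700 Pa.

47700 Pa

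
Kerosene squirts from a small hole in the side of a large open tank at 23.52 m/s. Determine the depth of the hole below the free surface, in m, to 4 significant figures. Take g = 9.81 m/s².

h ≈ 28.20 m

For a small hole in a large open tank, ½v² = gh, giving h = v²/(2g).
h = 23.52²/(2·9.81) = 553.2/19.62 = 28.20 m.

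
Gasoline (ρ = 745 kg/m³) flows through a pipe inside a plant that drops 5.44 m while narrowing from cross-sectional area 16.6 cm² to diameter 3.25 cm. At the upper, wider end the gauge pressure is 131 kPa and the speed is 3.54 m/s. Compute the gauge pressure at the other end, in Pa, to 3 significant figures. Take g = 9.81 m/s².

Mass conservation (A₁v₁ = A₂v₂) gives v₂ = 3.54 × 16.6/8.30 = 7.08 m/s.
Bernoulli: P₁ + ½ρv₁² + ρg h₁ = P₂ + ½ρv₂² + ρg h₂, so P₂ = P₁ + ½ρ(v₁² − v₂²) − ρg(h₂ − h₁).
P₂ = 131000 + ½·745·(3.54² − 7.08²) − 745·9.81·(−5.44) = 131000 + (-14000) − (-39800) = 157000 Pa.

P₂ ≈ 157000 Pa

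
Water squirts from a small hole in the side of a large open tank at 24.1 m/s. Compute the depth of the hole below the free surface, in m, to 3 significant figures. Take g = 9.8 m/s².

h ≈ 29.6 m

Torricelli: v = √(2gh), so h = v²/(2g).
h = 24.1²/(2·9.8) = 581/19.60 = 29.6 m.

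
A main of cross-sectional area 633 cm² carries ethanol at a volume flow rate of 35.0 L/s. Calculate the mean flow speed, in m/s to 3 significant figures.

v ≈ 0.553 m/s

Q = 35.0 L/s = 0.0350 m³/s.
v = Q/A = 0.0350 / 0.0633 = 0.553 m/s.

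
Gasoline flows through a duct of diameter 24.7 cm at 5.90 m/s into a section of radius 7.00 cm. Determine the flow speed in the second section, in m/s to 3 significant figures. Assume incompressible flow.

v₂ = 18.4 m/s

The volume flow rate is constant, so v₂ = (A₁/A₂)v₁ = (479/154)·5.90 = 18.4 m/s.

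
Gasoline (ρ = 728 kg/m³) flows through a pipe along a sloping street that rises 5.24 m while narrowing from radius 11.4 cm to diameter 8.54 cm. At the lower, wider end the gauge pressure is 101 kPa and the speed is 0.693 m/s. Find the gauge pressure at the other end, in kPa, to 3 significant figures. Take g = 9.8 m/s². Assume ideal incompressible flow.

P₂ ≈ 54.9 kPa

Continuity gives A₁v₁ = A₂v₂, so v₂ = (408 cm²)/(57.3 cm²) × 0.693 m/s = 4.94 m/s.
Applying Bernoulli between the two ends and solving for P₂: P₂ = P₁ + ½ρ(v₁² − v₂²) − ρgΔh.
P₂ = 101000 + ½·728·(0.693² − 4.94²) − 728·9.8·(+5.24) = 101000 + (-8710) − (37400) = 54900 Pa.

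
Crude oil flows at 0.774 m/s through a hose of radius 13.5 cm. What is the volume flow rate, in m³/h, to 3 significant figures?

Q ≈ 160 m³/h

Q = A·v = 0.0573 m² × 0.774 m/s = 0.0443 m³/s.
Converting: 0.0443 m³/s × 3600 = 160 m³/h.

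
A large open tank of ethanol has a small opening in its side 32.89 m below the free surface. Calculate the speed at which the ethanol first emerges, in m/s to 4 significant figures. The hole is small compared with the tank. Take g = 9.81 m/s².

25.40 m/s

The surface is effectively still and both ends are open, so ½v² = gh and v = √(2·9.81·32.89) = 25.40 m/s.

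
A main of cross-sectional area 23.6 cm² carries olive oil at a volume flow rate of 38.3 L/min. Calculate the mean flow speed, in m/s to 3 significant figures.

0.270 m/s

Q = 38.3 L/min = 0.000638 m³/s.
v = Q/A = 0.000638 / 0.00236 = 0.270 m/s.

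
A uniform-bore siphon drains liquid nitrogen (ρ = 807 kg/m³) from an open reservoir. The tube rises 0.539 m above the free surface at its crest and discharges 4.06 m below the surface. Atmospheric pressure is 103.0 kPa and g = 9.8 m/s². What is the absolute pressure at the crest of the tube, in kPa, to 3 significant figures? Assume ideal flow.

The outlet speed comes from Torricelli: v = √(2g·4.06) = 8.92 m/s.
With constant cross-section the crest speed equals v; applying Bernoulli from the surface up to the crest, P_top = P_atm − ½ρv² − ρg·h_top.
P_top = 103000 − ½·807·8.92² − 807·9.8·0.539 = 66600 Pa.

P_top ≈ 66.6 kPa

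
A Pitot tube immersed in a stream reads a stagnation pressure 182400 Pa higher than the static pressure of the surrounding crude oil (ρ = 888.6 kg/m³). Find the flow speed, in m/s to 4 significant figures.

20.26 m/s

The dynamic pressure equals the rise in static pressure at the stagnation point: ΔP = ½ρv².
v = √(2ΔP/ρ) = √(2·182400/888.6) = 20.26 m/s.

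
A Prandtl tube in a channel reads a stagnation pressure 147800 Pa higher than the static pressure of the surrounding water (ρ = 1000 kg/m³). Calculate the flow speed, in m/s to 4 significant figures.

17.19 m/s

At the stagnation point the flow is brought to rest, so Bernoulli gives P_stag − P_static = ½ρv².
v = √(2ΔP/ρ) = √(2·147800/1000) = 17.19 m/s.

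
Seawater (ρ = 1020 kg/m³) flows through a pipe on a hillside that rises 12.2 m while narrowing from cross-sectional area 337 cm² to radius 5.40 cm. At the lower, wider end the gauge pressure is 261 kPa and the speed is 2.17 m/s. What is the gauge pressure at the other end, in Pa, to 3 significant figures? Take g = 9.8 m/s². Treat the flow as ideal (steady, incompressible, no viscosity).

The volume flow rate is constant, so v₂ = (A₁/A₂)v₁ = (337/91.6)·2.17 = 7.98 m/s.
Energy conservation along the streamline gives P₂ = P₁ − ½ρ(v₂² − v₁²) − ρg(h₂ − h₁).
P₂ = 261000 + ½·1020·(2.17² − 7.98²) − 1020·9.8·(+12.2) = 261000 + (-30100) − (122000) = 109000 Pa.

P₂ = 109000 Pa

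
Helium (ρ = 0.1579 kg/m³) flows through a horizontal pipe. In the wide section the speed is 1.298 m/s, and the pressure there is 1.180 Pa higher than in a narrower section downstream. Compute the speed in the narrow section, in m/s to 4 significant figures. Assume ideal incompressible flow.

v₂ ≈ 4.078 m/s

With h₁ = h₂, rearranging Bernoulli gives v₂ = √(v₁² + 2ΔP/ρ).
v₂ = √(1.298² + 2·1.180/0.1579) = √(1.685 + 14.95) = 4.078 m/s.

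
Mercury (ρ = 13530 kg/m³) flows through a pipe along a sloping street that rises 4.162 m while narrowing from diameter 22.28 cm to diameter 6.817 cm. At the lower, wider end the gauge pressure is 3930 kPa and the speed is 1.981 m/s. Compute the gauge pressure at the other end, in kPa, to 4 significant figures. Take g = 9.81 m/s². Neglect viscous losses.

P₂ ≈ 375.0 kPa

Mass conservation (A₁v₁ = A₂v₂) gives v₂ = 1.981 × 389.9/36.50 = 21.16 m/s.
Applying Bernoulli between the two ends and solving for P₂: P₂ = P₁ + ½ρ(v₁² − v₂²) − ρgΔh.
P₂ = 3930000 + ½·13530·(1.981² − 21.16²) − 13530·9.81·(+4.162) = 3930000 + (-3003000) − (552400) = 375000 Pa.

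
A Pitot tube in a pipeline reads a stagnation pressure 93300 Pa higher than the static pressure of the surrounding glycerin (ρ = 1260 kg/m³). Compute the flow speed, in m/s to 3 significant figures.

v ≈ 12.2 m/s

At the stagnation point the flow is brought to rest, so Bernoulli gives P_stag − P_static = ½ρv².
v = √(2ΔP/ρ) = √(2·93300/1260) = 12.2 m/s.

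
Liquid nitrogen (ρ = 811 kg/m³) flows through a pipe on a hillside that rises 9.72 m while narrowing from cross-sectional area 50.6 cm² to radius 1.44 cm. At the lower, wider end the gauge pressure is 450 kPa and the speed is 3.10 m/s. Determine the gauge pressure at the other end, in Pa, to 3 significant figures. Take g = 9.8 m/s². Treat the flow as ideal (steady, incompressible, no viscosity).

P₂ ≈ 142000 Pa

Continuity gives A₁v₁ = A₂v₂, so v₂ = (50.6 cm²)/(6.51 cm²) × 3.10 m/s = 24.1 m/s.
Energy conservation along the streamline gives P₂ = P₁ − ½ρ(v₂² − v₁²) − ρg(h₂ − h₁).
P₂ = 450000 + ½·811·(3.10² − 24.1²) − 811·9.8·(+9.72) = 450000 + (-231000) − (77300) = 142000 Pa.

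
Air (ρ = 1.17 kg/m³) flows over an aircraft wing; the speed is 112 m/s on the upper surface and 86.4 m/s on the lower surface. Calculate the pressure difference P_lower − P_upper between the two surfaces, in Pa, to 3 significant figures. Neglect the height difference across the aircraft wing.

ΔP ≈ 2970 Pa

With negligible Δh, P + ½ρv² is constant, so P_low − P_up = ½ρ(v_up² − v_low²).
ΔP = ½·1.17·(112² − 86.4²) = 2970 Pa.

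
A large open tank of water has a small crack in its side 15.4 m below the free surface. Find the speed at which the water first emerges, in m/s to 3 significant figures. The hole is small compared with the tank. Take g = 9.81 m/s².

v ≈ 17.4 m/s

With the surface at rest and both surface and jet at atmospheric pressure, Bernoulli gives ρg h = ½ρv², so v = √(2gh) = √(2·9.81·15.4) = 17.4 m/s.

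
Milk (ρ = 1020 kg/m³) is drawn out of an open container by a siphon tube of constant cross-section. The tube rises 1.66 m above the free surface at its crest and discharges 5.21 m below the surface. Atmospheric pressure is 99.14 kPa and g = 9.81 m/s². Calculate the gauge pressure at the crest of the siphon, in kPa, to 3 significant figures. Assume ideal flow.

P_gauge ≈ -68.7 kPa

From the surface to the outlet (both open to atmosphere, surface at rest): v = √(2g·h_out) = √(2·9.81·5.21) = 10.1 m/s.
The bore is uniform, so the speed at the crest is the same v. Bernoulli surface→crest: P_atm = P_top + ½ρv² + ρg·h_top.
P_top = 99140 − ½·1020·10.1² − 1020·9.81·1.66 = 30400 Pa. So P_gauge = P_top − P_atm = -68700 Pa.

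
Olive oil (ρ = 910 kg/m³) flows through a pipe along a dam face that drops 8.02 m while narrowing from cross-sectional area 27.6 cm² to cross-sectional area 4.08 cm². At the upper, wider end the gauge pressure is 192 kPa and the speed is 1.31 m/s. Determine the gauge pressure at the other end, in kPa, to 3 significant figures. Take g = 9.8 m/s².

P₂ = 229 kPa

Mass conservation (A₁v₁ = A₂v₂) gives v₂ = 1.31 × 27.6/4.08 = 8.86 m/s.
Applying Bernoulli between the two ends and solving for P₂: P₂ = P₁ + ½ρ(v₁² − v₂²) − ρgΔh.
P₂ = 192000 + ½·910·(1.31² − 8.86²) − 910·9.8·(−8.02) = 192000 + (-35000) − (-71500) = 229000 Pa.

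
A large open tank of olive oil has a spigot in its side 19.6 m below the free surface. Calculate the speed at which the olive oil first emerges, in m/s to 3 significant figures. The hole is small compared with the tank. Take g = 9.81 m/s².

v = 19.6 m/s

Bernoulli from surface to hole (P equal, v_surface ≈ 0): v = √(2gh) = √(2×9.81×19.6) = 19.6 m/s.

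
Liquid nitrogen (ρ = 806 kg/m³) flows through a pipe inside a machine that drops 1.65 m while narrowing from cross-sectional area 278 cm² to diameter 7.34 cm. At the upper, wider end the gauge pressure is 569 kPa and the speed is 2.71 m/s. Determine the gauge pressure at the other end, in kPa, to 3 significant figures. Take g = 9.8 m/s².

P₂ ≈ 457 kPa

Mass conservation (A₁v₁ = A₂v₂) gives v₂ = 2.71 × 278/42.3 = 17.8 m/s.
Energy conservation along the streamline gives P₂ = P₁ − ½ρ(v₂² − v₁²) − ρg(h₂ − h₁).
P₂ = 569000 + ½·806·(2.71² − 17.8²) − 806·9.8·(−1.65) = 569000 + (-125000) − (-13000) = 457000 Pa.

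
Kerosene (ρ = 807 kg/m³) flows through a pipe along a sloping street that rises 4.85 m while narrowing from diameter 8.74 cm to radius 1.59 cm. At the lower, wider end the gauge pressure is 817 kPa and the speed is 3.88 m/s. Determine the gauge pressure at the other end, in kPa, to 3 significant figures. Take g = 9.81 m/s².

438 kPa

By continuity, v₂ = v₁·A₁/A₂ = 3.88·(60.0/7.94) = 29.3 m/s.
Applying Bernoulli between the two ends and solving for P₂: P₂ = P₁ + ½ρ(v₁² − v₂²) − ρgΔh.
P₂ = 817000 + ½·807·(3.88² − 29.3²) − 807·9.81·(+4.85) = 817000 + (-341000) − (38400) = 438000 Pa.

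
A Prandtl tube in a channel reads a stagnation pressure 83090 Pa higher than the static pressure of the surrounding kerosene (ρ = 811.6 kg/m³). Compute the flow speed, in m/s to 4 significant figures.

Bernoulli between the free stream and the stagnation point: ½ρv² = P_stag − P_static.
v = √(2ΔP/ρ) = √(2·83090/811.6) = 14.31 m/s.

v = 14.31 m/s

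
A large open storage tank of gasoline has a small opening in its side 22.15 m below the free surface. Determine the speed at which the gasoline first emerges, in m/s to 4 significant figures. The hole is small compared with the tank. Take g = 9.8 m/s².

The surface is effectively still and both ends are open, so ½v² = gh and v = √(2·9.8·22.15) = 20.84 m/s.

20.84 m/s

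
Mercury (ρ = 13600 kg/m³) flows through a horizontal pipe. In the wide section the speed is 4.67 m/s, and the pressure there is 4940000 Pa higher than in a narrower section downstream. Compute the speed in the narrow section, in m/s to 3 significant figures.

Along the level pipe P + ½ρv² is conserved, hence v₂² = v₁² + 2(P₁ − P₂)/ρ.
v₂ = √(4.67² + 2·4940000/13600) = √(21.8 + 726) = 27.4 m/s.

27.4 m/s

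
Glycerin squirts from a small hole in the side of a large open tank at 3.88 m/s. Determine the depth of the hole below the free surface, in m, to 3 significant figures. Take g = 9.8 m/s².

0.768 m

For a small hole in a large open tank, ½v² = gh, giving h = v²/(2g).
h = 3.88²/(2·9.8) = 15.1/19.60 = 0.768 m.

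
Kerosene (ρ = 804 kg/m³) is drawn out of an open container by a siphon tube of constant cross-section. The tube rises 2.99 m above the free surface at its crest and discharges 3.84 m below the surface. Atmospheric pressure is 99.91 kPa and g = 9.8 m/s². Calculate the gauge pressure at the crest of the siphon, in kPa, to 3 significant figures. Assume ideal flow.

P_gauge ≈ -53.8 kPa

Bernoulli surface→outlet gives ½v² = g·h_out, so v = √(2·9.8·3.84) = 8.68 m/s.
With constant cross-section the crest speed equals v; applying Bernoulli from the surface up to the crest, P_top = P_atm − ½ρv² − ρg·h_top.
P_top = 99910 − ½·804·8.68² − 804·9.8·2.99 = 46100 Pa. So P_gauge = P_top − P_atm = -53800 Pa.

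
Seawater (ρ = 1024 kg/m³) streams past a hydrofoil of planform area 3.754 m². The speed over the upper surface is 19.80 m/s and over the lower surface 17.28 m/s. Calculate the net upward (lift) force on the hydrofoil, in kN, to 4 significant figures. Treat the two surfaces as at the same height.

F = 179.6 kN

From P + ½ρv² = const at equal height, P_low − P_up = ½ρ(v_up² − v_low²).
ΔP = ½·1024·(19.80² − 17.28²) = 47840 Pa.
Lift = ΔP · A = 47840 × 3.754 = 179600 N.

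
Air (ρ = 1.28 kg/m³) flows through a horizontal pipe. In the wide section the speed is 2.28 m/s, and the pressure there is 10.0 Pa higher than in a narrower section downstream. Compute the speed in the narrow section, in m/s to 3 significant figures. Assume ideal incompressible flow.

Horizontal Bernoulli: P₁ + ½ρv₁² = P₂ + ½ρv₂², so v₂² = v₁² + 2(P₁ − P₂)/ρ.
v₂ = √(2.28² + 2·10.0/1.28) = √(5.20 + 15.6) = 4.56 m/s.

v₂ ≈ 4.56 m/s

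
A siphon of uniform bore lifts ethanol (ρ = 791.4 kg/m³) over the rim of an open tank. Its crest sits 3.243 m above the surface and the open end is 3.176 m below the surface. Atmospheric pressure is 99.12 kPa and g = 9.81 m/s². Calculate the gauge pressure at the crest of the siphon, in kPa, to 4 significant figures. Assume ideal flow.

Bernoulli surface→outlet gives ½v² = g·h_out, so v = √(2·9.81·3.176) = 7.894 m/s.
The bore is uniform, so the speed at the crest is the same v. Bernoulli surface→crest: P_atm = P_top + ½ρv² + ρg·h_top.
P_top = 99120 − ½·791.4·7.894² − 791.4·9.81·3.243 = 49290 Pa. So P_gauge = P_top − P_atm = -49830 Pa.

-49.83 kPa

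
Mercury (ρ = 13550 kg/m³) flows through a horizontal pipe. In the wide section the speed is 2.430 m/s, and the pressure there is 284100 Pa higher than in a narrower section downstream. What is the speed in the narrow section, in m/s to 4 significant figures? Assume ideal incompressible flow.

Along the level pipe P + ½ρv² is conserved, hence v₂² = v₁² + 2(P₁ − P₂)/ρ.
v₂ = √(2.430² + 2·284100/13550) = √(5.905 + 41.93) = 6.917 m/s.

v₂ ≈ 6.917 m/s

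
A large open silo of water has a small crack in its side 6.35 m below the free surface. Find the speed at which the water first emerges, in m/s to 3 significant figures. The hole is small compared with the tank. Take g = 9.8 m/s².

v ≈ 11.2 m/s

Bernoulli from surface to hole (P equal, v_surface ≈ 0): v = √(2gh) = √(2×9.8×6.35) = 11.2 m/s.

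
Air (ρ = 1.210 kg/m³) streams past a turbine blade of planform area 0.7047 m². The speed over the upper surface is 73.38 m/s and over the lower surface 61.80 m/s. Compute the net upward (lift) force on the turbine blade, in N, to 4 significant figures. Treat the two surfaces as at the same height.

From P + ½ρv² = const at equal height, P_low − P_up = ½ρ(v_up² − v_low²).
ΔP = ½·1.210·(73.38² − 61.80²) = 947.1 Pa.
Lift = ΔP · A = 947.1 × 0.7047 = 667.4 N.

F ≈ 667.4 N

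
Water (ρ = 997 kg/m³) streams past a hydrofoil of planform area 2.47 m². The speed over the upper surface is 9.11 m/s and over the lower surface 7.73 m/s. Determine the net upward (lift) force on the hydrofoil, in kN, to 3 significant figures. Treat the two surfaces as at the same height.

From P + ½ρv² = const at equal height, P_low − P_up = ½ρ(v_up² − v_low²).
ΔP = ½·997·(9.11² − 7.73²) = 11600 Pa.
Lift = ΔP · A = 11600 × 2.47 = 28600 N.

28.6 kN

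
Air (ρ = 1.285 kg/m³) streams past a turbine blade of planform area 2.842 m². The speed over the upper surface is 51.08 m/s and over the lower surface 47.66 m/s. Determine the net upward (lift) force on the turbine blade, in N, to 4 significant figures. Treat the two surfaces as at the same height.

From P + ½ρv² = const at equal height, P_low − P_up = ½ρ(v_up² − v_low²).
ΔP = ½·1.285·(51.08² − 47.66²) = 217.0 Pa.
Lift = ΔP · A = 217.0 × 2.842 = 616.6 N.

F = 616.6 N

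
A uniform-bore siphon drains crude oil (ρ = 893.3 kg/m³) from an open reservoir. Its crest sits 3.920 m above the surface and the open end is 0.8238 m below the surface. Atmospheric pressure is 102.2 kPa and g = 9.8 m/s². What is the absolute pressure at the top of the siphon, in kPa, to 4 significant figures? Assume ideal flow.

P_top = 60.67 kPa

Bernoulli surface→outlet gives ½v² = g·h_out, so v = √(2·9.8·0.8238) = 4.018 m/s.
With constant cross-section the crest speed equals v; applying Bernoulli from the surface up to the crest, P_top = P_atm − ½ρv² − ρg·h_top.
P_top = 102200 − ½·893.3·4.018² − 893.3·9.8·3.920 = 60670 Pa.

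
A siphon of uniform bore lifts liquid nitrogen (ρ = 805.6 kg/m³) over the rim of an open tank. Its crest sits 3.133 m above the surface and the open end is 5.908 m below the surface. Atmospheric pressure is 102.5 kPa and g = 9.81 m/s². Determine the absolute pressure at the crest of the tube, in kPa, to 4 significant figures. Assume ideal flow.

31.05 kPa

The outlet speed comes from Torricelli: v = √(2g·5.908) = 10.77 m/s.
With constant cross-section the crest speed equals v; applying Bernoulli from the surface up to the crest, P_top = P_atm − ½ρv² − ρg·h_top.
P_top = 102500 − ½·805.6·10.77² − 805.6·9.81·3.133 = 31050 Pa.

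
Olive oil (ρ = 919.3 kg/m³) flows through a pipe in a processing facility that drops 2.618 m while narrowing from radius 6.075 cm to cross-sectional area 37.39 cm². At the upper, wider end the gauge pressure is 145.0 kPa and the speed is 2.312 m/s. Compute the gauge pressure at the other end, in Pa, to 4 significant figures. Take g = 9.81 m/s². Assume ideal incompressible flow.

P₂ = 147400 Pa

Mass conservation (A₁v₁ = A₂v₂) gives v₂ = 2.312 × 115.9/37.39 = 7.169 m/s.
Applying Bernoulli between the two ends and solving for P₂: P₂ = P₁ + ½ρ(v₁² − v₂²) − ρgΔh.
P₂ = 145000 + ½·919.3·(2.312² − 7.169²) − 919.3·9.81·(−2.618) = 145000 + (-21170) − (-23610) = 147400 Pa.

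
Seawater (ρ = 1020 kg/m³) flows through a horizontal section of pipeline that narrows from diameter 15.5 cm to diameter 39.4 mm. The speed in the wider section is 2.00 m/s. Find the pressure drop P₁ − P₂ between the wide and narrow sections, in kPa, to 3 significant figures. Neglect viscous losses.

Continuity gives A₁v₁ = A₂v₂, so v₂ = (189 cm²)/(12.2 cm²) × 2.00 m/s = 31.0 m/s.
With no height change, Bernoulli's equation is P₁ + ½ρv₁² = P₂ + ½ρv₂².
P₁ − P₂ = ½·1020·(31.0² − 2.00²) = ½·1020·954 = 487000 Pa.

ΔP ≈ 487 kPa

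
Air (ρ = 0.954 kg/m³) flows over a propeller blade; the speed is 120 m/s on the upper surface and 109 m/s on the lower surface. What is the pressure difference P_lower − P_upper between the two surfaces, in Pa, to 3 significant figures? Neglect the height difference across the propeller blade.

With negligible Δh, P + ½ρv² is constant, so P_low − P_up = ½ρ(v_up² − v_low²).
ΔP = ½·0.954·(120² − 109²) = 1200 Pa.

ΔP ≈ 1200 Pa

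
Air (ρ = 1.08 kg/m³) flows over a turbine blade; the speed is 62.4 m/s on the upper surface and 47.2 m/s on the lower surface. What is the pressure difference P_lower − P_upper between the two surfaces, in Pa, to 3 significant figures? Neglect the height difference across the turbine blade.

ΔP ≈ 900 Pa

The pressure is lower where the speed is higher: ΔP = ½ρ(v_up² − v_low²).
ΔP = ½·1.08·(62.4² − 47.2²) = 900 Pa.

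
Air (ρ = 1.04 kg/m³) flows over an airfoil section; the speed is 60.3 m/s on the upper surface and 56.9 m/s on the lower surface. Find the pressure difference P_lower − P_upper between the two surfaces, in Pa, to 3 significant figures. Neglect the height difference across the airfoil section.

With negligible Δh, P + ½ρv² is constant, so P_low − P_up = ½ρ(v_up² − v_low²).
ΔP = ½·1.04·(60.3² − 56.9²) = 207 Pa.

ΔP = 207 Pa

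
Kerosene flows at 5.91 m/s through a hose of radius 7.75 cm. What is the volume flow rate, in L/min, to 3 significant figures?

Q = A·v = 0.0189 m² × 5.91 m/s = 0.112 m³/s.
Converting: 0.112 m³/s × 60000 = 6690 L/min.

Q = 6690 L/min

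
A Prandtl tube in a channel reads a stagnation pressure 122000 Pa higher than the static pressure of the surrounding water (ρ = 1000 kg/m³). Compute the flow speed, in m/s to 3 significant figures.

At the stagnation point the flow is brought to rest, so Bernoulli gives P_stag − P_static = ½ρv².
v = √(2ΔP/ρ) = √(2·122000/1000) = 15.6 m/s.

v ≈ 15.6 m/s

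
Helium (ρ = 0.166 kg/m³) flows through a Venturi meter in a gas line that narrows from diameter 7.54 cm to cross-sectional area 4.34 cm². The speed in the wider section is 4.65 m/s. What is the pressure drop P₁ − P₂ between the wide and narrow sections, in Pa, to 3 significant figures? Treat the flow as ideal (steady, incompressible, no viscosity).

ΔP ≈ 188 Pa

By continuity, v₂ = v₁·A₁/A₂ = 4.65·(44.7/4.34) = 47.8 m/s.
Along the horizontal streamline, P + ½ρv² is constant.
P₁ − P₂ = ½·0.166·(47.8² − 4.65²) = ½·0.166·2270 = 188 Pa.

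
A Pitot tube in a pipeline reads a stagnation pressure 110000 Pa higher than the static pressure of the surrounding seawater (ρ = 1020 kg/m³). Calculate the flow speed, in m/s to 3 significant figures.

v ≈ 14.7 m/s

Bernoulli between the free stream and the stagnation point: ½ρv² = P_stag − P_static.
v = √(2ΔP/ρ) = √(2·110000/1020) = 14.7 m/s.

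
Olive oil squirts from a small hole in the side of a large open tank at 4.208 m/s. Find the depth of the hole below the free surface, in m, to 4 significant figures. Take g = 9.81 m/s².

h = 0.9025 m

Inverting v = √(2gh) gives h = v² / 2g.
h = 4.208²/(2·9.81) = 17.71/19.62 = 0.9025 m.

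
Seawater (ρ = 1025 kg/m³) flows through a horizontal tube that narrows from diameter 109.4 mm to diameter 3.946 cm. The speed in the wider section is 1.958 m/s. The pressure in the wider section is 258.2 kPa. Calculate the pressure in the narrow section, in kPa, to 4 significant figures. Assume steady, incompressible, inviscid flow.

P₂ ≈ 144.1 kPa

Continuity gives A₁v₁ = A₂v₂, so v₂ = (94.00 cm²)/(12.23 cm²) × 1.958 m/s = 15.05 m/s.
With no height change, Bernoulli's equation is P₁ + ½ρv₁² = P₂ + ½ρv₂².
P₂ = P₁ − ½ρ(v₂² − v₁²) = 258200 − ½·1025·(15.05² − 1.958²) = 258200 − 114100 = 144100 Pa.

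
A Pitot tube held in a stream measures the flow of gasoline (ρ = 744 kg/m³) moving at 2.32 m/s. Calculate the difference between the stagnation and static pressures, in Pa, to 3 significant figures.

2000 Pa

At the stagnation point the flow is brought to rest, so Bernoulli gives P_stag − P_static = ½ρv².
ΔP = ½·744·2.32² = 2000 Pa.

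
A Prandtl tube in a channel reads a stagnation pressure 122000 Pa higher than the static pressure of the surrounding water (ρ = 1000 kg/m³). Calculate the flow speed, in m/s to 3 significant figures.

Bernoulli between the free stream and the stagnation point: ½ρv² = P_stag − P_static.
v = √(2ΔP/ρ) = √(2·122000/1000) = 15.6 m/s.

v = 15.6 m/s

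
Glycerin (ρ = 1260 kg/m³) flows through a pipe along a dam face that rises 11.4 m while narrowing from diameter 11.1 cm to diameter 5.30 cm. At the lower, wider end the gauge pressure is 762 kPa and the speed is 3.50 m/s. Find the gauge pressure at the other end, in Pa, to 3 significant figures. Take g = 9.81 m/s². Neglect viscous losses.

480000 Pa

Mass conservation (A₁v₁ = A₂v₂) gives v₂ = 3.50 × 96.8/22.1 = 15.4 m/s.
Bernoulli: P₁ + ½ρv₁² + ρg h₁ = P₂ + ½ρv₂² + ρg h₂, so P₂ = P₁ + ½ρ(v₁² − v₂²) − ρg(h₂ − h₁).
P₂ = 762000 + ½·1260·(3.50² − 15.4²) − 1260·9.81·(+11.4) = 762000 + (-141000) − (141000) = 480000 Pa.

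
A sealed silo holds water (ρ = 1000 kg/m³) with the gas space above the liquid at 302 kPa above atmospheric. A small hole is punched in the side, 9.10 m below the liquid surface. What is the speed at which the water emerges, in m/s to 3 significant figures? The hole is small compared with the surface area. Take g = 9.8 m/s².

v = 28.0 m/s

Take point 1 at the surface (v₁ ≈ 0) and point 2 at the hole (at atmospheric pressure). Bernoulli: P₁ + ρg h = P_atm + ½ρv₂².
With P₁ − P_atm = 302000 Pa, v₂ = √(2gh + 2ΔP/ρ) = √(2·9.8·9.10 + 2·302000/1000) = 28.0 m/s.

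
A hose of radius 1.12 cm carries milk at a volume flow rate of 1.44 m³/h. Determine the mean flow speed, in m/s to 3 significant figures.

Q = 1.44 m³/h = 0.000400 m³/s.
v = Q/A = 0.000400 / 0.000394 = 1.02 m/s.

v ≈ 1.02 m/s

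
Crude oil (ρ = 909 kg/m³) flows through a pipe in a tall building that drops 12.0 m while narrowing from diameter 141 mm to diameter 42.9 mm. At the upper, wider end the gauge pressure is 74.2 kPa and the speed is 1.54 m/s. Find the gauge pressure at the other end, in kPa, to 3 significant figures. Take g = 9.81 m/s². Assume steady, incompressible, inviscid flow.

P₂ ≈ 56.5 kPa

The volume flow rate is constant, so v₂ = (A₁/A₂)v₁ = (156/14.5)·1.54 = 16.6 m/s.
Energy conservation along the streamline gives P₂ = P₁ − ½ρ(v₂² − v₁²) − ρg(h₂ − h₁).
P₂ = 74200 + ½·909·(1.54² − 16.6²) − 909·9.81·(−12.0) = 74200 + (-125000) − (-107000) = 56500 Pa.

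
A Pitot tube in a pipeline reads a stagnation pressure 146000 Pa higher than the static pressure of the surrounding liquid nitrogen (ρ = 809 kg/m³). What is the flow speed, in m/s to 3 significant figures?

v ≈ 19.0 m/s

At the stagnation point the flow is brought to rest, so Bernoulli gives P_stag − P_static = ½ρv².
v = √(2ΔP/ρ) = √(2·146000/809) = 19.0 m/s.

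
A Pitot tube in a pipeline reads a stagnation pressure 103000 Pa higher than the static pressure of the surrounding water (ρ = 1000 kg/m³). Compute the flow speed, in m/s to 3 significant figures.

At the stagnation point the flow is brought to rest, so Bernoulli gives P_stag − P_static = ½ρv².
v = √(2ΔP/ρ) = √(2·103000/1000) = 14.4 m/s.

v = 14.4 m/s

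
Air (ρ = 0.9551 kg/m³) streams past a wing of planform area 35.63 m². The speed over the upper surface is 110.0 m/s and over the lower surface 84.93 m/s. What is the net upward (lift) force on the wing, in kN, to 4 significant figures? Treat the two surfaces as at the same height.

F ≈ 83.15 kN

From P + ½ρv² = const at equal height, P_low − P_up = ½ρ(v_up² − v_low²).
ΔP = ½·0.9551·(110.0² − 84.93²) = 2334 Pa.
Lift = ΔP · A = 2334 × 35.63 = 83150 N.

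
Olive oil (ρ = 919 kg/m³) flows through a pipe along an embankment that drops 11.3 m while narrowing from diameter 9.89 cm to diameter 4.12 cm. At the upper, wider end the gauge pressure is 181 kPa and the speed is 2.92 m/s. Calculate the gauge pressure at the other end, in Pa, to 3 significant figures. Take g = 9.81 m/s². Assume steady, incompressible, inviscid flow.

Mass conservation (A₁v₁ = A₂v₂) gives v₂ = 2.92 × 76.8/13.3 = 16.8 m/s.
Energy conservation along the streamline gives P₂ = P₁ − ½ρ(v₂² − v₁²) − ρg(h₂ − h₁).
P₂ = 181000 + ½·919·(2.92² − 16.8²) − 919·9.81·(−11.3) = 181000 + (-126000) − (-102000) = 157000 Pa.

P₂ ≈ 157000 Pa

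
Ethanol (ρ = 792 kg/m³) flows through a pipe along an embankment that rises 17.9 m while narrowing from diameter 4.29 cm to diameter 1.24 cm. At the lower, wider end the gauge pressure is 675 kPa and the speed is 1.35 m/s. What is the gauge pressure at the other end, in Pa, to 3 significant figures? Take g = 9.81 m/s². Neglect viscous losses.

By continuity, v₂ = v₁·A₁/A₂ = 1.35·(14.5/1.21) = 16.2 m/s.
Energy conservation along the streamline gives P₂ = P₁ − ½ρ(v₂² − v₁²) − ρg(h₂ − h₁).
P₂ = 675000 + ½·792·(1.35² − 16.2²) − 792·9.81·(+17.9) = 675000 + (-103000) − (139000) = 433000 Pa.

P₂ ≈ 433000 Pa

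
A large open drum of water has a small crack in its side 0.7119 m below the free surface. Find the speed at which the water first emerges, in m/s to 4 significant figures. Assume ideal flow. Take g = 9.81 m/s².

The surface is effectively still and both ends are open, so ½v² = gh and v = √(2·9.81·0.7119) = 3.737 m/s.

3.737 m/s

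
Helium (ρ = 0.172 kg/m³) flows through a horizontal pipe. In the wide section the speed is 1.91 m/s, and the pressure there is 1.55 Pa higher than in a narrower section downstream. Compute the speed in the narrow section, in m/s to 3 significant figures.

v₂ ≈ 4.66 m/s

Horizontal Bernoulli: P₁ + ½ρv₁² = P₂ + ½ρv₂², so v₂² = v₁² + 2(P₁ − P₂)/ρ.
v₂ = √(1.91² + 2·1.55/0.172) = √(3.65 + 18.0) = 4.66 m/s.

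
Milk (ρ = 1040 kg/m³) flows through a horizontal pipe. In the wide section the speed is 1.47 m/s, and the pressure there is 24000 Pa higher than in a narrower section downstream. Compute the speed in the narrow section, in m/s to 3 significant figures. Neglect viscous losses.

v₂ ≈ 6.95 m/s

Horizontal Bernoulli: P₁ + ½ρv₁² = P₂ + ½ρv₂², so v₂² = v₁² + 2(P₁ − P₂)/ρ.
v₂ = √(1.47² + 2·24000/1040) = √(2.16 + 46.2) = 6.95 m/s.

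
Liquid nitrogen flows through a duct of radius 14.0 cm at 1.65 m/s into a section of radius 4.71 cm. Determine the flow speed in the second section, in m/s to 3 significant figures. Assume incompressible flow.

v₂ = 14.6 m/s

Mass conservation (A₁v₁ = A₂v₂) gives v₂ = 1.65 × 616/69.7 = 14.6 m/s.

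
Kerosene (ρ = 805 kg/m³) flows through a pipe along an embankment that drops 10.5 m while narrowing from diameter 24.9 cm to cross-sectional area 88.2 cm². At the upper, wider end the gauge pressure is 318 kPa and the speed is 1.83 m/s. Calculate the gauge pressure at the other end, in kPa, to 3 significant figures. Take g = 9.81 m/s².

P₂ ≈ 361 kPa

Continuity gives A₁v₁ = A₂v₂, so v₂ = (487 cm²)/(88.2 cm²) × 1.83 m/s = 10.1 m/s.
Bernoulli: P₁ + ½ρv₁² + ρg h₁ = P₂ + ½ρv₂² + ρg h₂, so P₂ = P₁ + ½ρ(v₁² − v₂²) − ρg(h₂ − h₁).
P₂ = 318000 + ½·805·(1.83² − 10.1²) − 805·9.81·(−10.5) = 318000 + (-39700) − (-82900) = 361000 Pa.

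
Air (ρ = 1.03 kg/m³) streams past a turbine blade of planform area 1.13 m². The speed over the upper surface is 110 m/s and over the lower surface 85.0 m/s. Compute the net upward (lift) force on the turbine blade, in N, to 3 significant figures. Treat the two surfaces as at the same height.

The faster flow above has the lower pressure; Bernoulli (same height) gives ΔP = ½ρ(v_up² − v_low²).
ΔP = ½·1.03·(110² − 85.0²) = 2510 Pa.
Lift = ΔP · A = 2510 × 1.13 = 2840 N.

F ≈ 2840 N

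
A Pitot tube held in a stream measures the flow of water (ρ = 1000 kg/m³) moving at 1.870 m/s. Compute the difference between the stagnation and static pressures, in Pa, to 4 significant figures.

At the stagnation point the flow is brought to rest, so Bernoulli gives P_stag − P_static = ½ρv².
ΔP = ½·1000·1.870² = 1748 Pa.

ΔP = 1748 Pa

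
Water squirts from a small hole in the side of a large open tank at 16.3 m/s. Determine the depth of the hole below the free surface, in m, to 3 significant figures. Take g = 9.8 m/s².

Inverting v = √(2gh) gives h = v² / 2g.
h = 16.3²/(2·9.8) = 266/19.60 = 13.6 m.

h ≈ 13.6 m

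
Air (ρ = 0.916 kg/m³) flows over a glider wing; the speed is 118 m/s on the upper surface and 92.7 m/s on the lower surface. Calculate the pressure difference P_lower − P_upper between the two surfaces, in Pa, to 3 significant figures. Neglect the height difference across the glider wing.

ΔP ≈ 2440 Pa

With negligible Δh, P + ½ρv² is constant, so P_low − P_up = ½ρ(v_up² − v_low²).
ΔP = ½·0.916·(118² − 92.7²) = 2440 Pa.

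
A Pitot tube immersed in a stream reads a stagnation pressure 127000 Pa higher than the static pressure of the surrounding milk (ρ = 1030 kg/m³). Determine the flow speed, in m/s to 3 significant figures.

v ≈ 15.7 m/s

Bernoulli between the free stream and the stagnation point: ½ρv² = P_stag − P_static.
v = √(2ΔP/ρ) = √(2·127000/1030) = 15.7 m/s.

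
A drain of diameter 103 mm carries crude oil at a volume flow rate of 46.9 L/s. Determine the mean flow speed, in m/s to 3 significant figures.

v = 5.63 m/s

Q = 46.9 L/s = 0.0469 m³/s.
v = Q/A = 0.0469 / 0.00833 = 5.63 m/s.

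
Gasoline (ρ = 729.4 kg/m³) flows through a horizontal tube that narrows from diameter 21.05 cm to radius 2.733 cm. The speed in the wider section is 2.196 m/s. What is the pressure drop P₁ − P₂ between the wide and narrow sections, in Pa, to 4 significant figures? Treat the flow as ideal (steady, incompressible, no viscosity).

ΔP ≈ 385100 Pa

By continuity, v₂ = v₁·A₁/A₂ = 2.196·(348.0/23.47) = 32.57 m/s.
The pipe is horizontal, so Bernoulli reduces to P₁ + ½ρv₁² = P₂ + ½ρv₂².
P₁ − P₂ = ½·729.4·(32.57² − 2.196²) = ½·729.4·1056 = 385100 Pa.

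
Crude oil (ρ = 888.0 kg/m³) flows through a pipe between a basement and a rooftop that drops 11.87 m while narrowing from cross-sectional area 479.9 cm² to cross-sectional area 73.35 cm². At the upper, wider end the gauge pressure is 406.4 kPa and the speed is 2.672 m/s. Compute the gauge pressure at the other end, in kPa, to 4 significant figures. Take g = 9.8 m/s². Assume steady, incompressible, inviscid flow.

P₂ ≈ 377.2 kPa

By continuity, v₂ = v₁·A₁/A₂ = 2.672·(479.9/73.35) = 17.48 m/s.
Bernoulli: P₁ + ½ρv₁² + ρg h₁ = P₂ + ½ρv₂² + ρg h₂, so P₂ = P₁ + ½ρ(v₁² − v₂²) − ρg(h₂ − h₁).
P₂ = 406400 + ½·888.0·(2.672² − 17.48²) − 888.0·9.8·(−11.87) = 406400 + (-132500) − (-103300) = 377200 Pa.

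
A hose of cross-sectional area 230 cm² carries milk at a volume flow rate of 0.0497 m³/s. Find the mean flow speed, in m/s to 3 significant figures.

Q = 0.0497 m³/s = 0.0497 m³/s.
v = Q/A = 0.0497 / 0.0230 = 2.16 m/s.

2.16 m/s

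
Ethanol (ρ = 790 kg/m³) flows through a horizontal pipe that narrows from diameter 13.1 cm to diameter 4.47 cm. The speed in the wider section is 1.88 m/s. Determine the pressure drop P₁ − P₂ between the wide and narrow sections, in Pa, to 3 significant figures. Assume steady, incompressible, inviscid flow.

Continuity gives A₁v₁ = A₂v₂, so v₂ = (135 cm²)/(15.7 cm²) × 1.88 m/s = 16.1 m/s.
Bernoulli (h₁ = h₂): P₁ − P₂ = ½ρ(v₂² − v₁²).
P₁ − P₂ = ½·790·(16.1² − 1.88²) = ½·790·257 = 102000 Pa.

102000 Pa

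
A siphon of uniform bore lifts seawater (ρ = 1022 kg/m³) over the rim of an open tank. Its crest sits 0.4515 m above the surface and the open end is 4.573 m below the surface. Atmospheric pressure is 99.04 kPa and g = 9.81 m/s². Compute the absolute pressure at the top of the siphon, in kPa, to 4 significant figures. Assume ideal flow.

P_top ≈ 48.67 kPa

Bernoulli surface→outlet gives ½v² = g·h_out, so v = √(2·9.81·4.573) = 9.472 m/s.
With constant cross-section the crest speed equals v; applying Bernoulli from the surface up to the crest, P_top = P_atm − ½ρv² − ρg·h_top.
P_top = 99040 − ½·1022·9.472² − 1022·9.81·0.4515 = 48670 Pa.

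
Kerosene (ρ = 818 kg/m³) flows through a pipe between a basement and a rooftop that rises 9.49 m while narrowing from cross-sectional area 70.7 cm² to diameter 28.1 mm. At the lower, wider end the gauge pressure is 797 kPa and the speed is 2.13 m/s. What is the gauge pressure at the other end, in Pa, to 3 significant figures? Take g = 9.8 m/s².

P₂ ≈ 482000 Pa

Mass conservation (A₁v₁ = A₂v₂) gives v₂ = 2.13 × 70.7/6.20 = 24.3 m/s.
Bernoulli: P₁ + ½ρv₁² + ρg h₁ = P₂ + ½ρv₂² + ρg h₂, so P₂ = P₁ + ½ρ(v₁² − v₂²) − ρg(h₂ − h₁).
P₂ = 797000 + ½·818·(2.13² − 24.3²) − 818·9.8·(+9.49) = 797000 + (-239000) − (76100) = 482000 Pa.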